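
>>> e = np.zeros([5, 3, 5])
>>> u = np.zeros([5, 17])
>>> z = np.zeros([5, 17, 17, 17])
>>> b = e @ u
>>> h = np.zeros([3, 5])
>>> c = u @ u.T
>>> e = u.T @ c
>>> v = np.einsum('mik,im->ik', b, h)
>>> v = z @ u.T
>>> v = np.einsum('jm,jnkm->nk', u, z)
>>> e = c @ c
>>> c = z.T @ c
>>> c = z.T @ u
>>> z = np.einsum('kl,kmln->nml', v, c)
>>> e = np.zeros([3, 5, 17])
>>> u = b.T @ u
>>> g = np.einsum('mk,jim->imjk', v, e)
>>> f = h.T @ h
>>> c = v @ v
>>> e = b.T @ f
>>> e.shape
(17, 3, 5)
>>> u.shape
(17, 3, 17)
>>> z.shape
(17, 17, 17)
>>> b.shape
(5, 3, 17)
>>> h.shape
(3, 5)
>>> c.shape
(17, 17)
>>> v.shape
(17, 17)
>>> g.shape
(5, 17, 3, 17)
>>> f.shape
(5, 5)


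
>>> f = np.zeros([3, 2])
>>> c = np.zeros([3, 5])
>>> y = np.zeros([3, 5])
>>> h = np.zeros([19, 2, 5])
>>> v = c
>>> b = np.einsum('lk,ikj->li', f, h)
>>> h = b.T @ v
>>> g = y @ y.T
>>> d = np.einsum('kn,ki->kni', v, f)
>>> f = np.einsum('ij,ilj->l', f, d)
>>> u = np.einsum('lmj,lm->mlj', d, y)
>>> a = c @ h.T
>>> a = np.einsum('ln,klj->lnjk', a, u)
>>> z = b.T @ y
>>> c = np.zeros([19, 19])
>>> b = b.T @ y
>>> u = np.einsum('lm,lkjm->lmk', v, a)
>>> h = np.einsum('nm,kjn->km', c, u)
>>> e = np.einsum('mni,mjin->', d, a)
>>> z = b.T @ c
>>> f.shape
(5,)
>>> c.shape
(19, 19)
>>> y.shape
(3, 5)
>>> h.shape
(3, 19)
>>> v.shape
(3, 5)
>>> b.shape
(19, 5)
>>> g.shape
(3, 3)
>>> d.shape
(3, 5, 2)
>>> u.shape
(3, 5, 19)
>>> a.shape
(3, 19, 2, 5)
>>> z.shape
(5, 19)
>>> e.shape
()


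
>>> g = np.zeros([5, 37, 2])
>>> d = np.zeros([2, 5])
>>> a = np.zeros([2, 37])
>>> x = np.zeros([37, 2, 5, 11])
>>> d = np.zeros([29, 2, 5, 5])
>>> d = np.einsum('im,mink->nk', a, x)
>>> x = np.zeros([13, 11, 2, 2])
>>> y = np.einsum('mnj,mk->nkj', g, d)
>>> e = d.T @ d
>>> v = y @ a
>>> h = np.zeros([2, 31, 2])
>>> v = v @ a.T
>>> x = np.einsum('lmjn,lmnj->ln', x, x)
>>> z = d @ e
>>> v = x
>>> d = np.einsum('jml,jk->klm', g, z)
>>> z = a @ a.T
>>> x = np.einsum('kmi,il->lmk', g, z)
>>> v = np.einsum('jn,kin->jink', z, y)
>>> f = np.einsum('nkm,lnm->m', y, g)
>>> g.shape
(5, 37, 2)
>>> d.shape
(11, 2, 37)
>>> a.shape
(2, 37)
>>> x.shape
(2, 37, 5)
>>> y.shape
(37, 11, 2)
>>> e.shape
(11, 11)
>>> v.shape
(2, 11, 2, 37)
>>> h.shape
(2, 31, 2)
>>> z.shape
(2, 2)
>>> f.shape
(2,)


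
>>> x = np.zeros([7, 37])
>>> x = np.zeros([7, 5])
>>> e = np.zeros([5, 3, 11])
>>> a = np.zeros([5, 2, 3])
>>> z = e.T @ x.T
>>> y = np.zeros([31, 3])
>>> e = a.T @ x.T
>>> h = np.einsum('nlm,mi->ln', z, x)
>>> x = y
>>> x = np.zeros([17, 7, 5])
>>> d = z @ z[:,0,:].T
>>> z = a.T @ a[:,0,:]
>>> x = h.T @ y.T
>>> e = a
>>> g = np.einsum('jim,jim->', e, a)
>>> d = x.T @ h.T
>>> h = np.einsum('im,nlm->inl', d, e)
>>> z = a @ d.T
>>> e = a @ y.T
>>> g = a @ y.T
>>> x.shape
(11, 31)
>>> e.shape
(5, 2, 31)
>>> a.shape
(5, 2, 3)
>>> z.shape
(5, 2, 31)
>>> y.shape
(31, 3)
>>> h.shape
(31, 5, 2)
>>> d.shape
(31, 3)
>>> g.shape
(5, 2, 31)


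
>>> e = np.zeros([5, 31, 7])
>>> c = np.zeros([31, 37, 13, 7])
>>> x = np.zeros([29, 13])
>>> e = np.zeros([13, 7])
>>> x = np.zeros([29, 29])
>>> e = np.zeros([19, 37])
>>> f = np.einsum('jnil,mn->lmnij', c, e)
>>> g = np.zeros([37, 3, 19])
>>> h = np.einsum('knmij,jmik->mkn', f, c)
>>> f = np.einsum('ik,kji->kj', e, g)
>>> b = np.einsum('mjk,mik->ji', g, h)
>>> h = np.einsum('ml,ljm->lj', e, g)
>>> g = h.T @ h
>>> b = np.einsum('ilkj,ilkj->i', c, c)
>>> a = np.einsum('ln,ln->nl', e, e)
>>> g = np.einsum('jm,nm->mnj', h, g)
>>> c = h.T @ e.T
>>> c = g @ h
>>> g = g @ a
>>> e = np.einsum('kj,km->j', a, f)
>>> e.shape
(19,)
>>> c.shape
(3, 3, 3)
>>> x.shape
(29, 29)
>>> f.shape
(37, 3)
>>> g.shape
(3, 3, 19)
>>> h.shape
(37, 3)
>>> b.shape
(31,)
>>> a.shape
(37, 19)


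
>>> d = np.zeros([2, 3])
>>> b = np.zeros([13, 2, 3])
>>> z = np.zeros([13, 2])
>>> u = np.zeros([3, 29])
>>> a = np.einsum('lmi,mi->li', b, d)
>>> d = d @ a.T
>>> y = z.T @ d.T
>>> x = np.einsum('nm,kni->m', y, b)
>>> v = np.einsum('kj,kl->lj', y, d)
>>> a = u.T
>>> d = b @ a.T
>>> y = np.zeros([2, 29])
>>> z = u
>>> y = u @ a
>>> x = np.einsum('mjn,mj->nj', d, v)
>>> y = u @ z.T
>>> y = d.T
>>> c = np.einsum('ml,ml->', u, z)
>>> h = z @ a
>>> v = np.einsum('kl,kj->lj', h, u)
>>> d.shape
(13, 2, 29)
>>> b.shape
(13, 2, 3)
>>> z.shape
(3, 29)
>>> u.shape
(3, 29)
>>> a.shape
(29, 3)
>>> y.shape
(29, 2, 13)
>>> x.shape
(29, 2)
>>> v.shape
(3, 29)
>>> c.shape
()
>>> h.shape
(3, 3)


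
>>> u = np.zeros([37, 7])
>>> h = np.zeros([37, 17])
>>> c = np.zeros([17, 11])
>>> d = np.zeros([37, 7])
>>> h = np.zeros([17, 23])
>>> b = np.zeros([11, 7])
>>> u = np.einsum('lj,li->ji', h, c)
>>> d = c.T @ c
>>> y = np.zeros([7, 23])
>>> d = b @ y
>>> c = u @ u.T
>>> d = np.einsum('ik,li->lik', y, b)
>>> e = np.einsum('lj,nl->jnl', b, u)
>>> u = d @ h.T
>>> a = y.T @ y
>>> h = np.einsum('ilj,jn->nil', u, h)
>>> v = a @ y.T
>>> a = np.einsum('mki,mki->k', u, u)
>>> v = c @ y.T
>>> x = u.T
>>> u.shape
(11, 7, 17)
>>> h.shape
(23, 11, 7)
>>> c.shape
(23, 23)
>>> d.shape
(11, 7, 23)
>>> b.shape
(11, 7)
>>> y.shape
(7, 23)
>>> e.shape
(7, 23, 11)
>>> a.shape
(7,)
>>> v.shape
(23, 7)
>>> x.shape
(17, 7, 11)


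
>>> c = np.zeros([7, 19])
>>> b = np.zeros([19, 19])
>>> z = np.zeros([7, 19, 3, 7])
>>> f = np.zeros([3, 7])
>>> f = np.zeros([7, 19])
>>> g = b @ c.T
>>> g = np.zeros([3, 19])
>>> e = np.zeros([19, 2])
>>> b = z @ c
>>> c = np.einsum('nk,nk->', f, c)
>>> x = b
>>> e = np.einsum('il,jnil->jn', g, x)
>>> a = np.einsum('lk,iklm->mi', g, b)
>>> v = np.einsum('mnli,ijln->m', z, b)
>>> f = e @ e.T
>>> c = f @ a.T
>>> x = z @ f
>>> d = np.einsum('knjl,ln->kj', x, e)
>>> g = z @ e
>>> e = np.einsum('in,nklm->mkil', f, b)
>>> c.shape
(7, 19)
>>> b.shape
(7, 19, 3, 19)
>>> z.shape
(7, 19, 3, 7)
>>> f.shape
(7, 7)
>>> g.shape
(7, 19, 3, 19)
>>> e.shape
(19, 19, 7, 3)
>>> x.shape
(7, 19, 3, 7)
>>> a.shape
(19, 7)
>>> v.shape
(7,)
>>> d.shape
(7, 3)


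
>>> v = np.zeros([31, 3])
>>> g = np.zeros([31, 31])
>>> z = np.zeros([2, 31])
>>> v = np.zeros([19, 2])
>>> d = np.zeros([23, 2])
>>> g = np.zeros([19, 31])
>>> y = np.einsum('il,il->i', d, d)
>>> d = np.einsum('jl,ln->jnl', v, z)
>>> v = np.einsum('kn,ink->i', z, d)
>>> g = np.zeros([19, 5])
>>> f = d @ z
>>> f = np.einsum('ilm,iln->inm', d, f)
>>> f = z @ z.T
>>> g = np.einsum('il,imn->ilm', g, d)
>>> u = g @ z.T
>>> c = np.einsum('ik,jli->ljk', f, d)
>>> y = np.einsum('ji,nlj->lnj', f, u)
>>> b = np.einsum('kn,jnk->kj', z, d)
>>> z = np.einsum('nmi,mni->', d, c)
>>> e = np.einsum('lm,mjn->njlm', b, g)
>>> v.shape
(19,)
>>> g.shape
(19, 5, 31)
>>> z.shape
()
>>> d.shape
(19, 31, 2)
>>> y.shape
(5, 19, 2)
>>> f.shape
(2, 2)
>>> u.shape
(19, 5, 2)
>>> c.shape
(31, 19, 2)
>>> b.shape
(2, 19)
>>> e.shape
(31, 5, 2, 19)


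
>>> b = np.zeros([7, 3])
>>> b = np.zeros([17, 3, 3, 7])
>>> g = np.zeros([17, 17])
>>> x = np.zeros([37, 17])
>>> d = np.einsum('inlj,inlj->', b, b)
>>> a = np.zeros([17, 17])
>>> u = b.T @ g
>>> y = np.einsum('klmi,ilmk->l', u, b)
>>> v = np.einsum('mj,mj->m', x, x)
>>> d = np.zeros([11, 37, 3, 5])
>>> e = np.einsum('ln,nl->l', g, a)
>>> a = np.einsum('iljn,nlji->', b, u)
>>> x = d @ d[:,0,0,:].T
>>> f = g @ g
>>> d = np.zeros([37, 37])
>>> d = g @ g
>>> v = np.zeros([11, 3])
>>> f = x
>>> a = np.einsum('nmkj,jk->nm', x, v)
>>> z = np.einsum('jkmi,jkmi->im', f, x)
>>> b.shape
(17, 3, 3, 7)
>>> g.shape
(17, 17)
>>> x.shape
(11, 37, 3, 11)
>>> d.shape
(17, 17)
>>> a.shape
(11, 37)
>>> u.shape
(7, 3, 3, 17)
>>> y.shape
(3,)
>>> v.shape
(11, 3)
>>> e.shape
(17,)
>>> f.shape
(11, 37, 3, 11)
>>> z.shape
(11, 3)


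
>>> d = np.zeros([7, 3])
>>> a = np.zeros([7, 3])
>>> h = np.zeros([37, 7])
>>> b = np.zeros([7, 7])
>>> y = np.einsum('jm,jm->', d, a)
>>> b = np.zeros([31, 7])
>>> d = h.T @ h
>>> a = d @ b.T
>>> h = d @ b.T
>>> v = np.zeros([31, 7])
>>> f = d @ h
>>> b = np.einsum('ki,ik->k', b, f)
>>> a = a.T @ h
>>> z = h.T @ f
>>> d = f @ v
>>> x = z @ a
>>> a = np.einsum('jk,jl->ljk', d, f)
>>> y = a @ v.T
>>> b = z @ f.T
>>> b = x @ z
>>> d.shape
(7, 7)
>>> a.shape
(31, 7, 7)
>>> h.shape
(7, 31)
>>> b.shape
(31, 31)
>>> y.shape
(31, 7, 31)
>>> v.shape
(31, 7)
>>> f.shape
(7, 31)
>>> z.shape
(31, 31)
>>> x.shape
(31, 31)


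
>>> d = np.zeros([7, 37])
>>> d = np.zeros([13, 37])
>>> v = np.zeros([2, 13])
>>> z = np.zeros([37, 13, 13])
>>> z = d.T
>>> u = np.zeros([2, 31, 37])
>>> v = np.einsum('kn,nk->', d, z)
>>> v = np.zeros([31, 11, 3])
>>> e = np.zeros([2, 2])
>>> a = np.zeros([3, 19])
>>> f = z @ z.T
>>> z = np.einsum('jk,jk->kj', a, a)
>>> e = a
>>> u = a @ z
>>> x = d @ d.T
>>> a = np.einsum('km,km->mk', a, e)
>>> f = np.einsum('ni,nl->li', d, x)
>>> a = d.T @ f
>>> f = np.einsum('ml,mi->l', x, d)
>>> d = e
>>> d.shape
(3, 19)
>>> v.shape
(31, 11, 3)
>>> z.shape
(19, 3)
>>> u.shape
(3, 3)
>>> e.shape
(3, 19)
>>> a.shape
(37, 37)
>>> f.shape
(13,)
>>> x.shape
(13, 13)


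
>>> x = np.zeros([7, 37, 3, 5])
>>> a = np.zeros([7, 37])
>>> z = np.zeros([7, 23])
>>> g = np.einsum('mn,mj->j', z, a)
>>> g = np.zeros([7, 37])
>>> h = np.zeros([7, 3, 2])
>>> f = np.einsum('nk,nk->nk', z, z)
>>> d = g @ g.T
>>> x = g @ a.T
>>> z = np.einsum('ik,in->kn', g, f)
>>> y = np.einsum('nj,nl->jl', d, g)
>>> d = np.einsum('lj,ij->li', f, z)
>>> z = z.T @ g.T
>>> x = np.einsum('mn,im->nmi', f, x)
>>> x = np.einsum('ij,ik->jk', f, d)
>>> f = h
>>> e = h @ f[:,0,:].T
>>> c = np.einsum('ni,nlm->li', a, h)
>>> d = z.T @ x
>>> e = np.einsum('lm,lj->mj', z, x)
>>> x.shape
(23, 37)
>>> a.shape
(7, 37)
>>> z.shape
(23, 7)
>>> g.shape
(7, 37)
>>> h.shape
(7, 3, 2)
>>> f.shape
(7, 3, 2)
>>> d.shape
(7, 37)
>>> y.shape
(7, 37)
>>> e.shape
(7, 37)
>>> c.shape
(3, 37)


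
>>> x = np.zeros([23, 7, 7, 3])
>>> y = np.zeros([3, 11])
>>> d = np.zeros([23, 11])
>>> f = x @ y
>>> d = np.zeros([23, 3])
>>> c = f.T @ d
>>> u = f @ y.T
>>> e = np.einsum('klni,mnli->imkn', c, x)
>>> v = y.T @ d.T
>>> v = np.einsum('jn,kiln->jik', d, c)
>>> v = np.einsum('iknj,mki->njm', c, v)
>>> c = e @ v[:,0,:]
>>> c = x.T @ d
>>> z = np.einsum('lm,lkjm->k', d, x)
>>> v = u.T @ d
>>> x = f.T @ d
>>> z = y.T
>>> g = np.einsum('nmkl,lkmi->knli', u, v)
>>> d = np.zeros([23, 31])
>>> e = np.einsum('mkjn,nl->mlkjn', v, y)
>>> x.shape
(11, 7, 7, 3)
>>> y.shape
(3, 11)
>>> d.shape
(23, 31)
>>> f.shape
(23, 7, 7, 11)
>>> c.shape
(3, 7, 7, 3)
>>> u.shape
(23, 7, 7, 3)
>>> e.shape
(3, 11, 7, 7, 3)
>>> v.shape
(3, 7, 7, 3)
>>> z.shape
(11, 3)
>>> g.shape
(7, 23, 3, 3)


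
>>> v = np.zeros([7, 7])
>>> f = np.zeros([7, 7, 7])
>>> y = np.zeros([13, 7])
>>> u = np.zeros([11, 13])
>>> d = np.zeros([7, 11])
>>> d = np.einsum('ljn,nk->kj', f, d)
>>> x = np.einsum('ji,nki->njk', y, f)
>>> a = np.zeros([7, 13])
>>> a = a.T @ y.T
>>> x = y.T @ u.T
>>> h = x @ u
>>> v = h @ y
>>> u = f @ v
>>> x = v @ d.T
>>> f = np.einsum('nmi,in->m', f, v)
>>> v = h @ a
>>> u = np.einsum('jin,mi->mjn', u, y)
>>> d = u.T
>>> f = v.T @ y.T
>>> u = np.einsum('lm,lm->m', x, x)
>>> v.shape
(7, 13)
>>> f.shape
(13, 13)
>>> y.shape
(13, 7)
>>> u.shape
(11,)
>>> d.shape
(7, 7, 13)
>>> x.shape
(7, 11)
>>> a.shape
(13, 13)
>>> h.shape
(7, 13)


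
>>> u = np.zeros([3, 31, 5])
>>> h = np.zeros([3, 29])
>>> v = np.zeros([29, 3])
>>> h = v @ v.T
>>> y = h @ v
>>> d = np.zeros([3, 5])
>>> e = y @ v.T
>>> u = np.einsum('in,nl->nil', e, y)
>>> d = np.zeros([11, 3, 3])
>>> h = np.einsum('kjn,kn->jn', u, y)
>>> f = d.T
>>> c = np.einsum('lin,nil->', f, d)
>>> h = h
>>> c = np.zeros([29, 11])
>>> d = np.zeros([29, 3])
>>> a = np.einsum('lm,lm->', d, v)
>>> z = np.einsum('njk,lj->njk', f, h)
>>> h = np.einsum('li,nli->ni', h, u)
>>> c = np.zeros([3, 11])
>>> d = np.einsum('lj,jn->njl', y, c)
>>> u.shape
(29, 29, 3)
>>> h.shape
(29, 3)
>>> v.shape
(29, 3)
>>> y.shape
(29, 3)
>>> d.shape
(11, 3, 29)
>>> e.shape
(29, 29)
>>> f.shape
(3, 3, 11)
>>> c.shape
(3, 11)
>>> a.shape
()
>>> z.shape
(3, 3, 11)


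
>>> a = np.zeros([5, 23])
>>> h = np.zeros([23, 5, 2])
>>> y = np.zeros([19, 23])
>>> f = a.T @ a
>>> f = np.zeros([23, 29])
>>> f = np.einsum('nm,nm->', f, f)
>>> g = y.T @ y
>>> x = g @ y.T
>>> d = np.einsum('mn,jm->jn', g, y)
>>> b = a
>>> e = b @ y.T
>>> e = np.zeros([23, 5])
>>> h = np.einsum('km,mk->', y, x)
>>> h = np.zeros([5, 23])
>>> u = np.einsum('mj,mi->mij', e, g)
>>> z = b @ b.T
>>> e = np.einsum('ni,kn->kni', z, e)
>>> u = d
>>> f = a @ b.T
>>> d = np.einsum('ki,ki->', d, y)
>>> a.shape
(5, 23)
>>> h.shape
(5, 23)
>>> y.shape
(19, 23)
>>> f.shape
(5, 5)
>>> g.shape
(23, 23)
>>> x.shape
(23, 19)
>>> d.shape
()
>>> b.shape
(5, 23)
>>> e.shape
(23, 5, 5)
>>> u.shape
(19, 23)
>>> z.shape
(5, 5)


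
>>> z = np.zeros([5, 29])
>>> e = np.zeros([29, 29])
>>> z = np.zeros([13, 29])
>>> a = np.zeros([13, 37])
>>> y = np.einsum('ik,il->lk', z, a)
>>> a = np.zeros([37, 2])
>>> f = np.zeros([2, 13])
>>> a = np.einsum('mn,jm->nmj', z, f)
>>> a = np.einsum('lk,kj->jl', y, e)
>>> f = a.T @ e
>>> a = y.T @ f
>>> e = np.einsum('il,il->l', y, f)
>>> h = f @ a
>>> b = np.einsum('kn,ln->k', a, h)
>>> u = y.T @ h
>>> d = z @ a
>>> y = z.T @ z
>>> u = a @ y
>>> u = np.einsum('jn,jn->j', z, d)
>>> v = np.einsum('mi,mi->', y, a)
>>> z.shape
(13, 29)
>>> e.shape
(29,)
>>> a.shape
(29, 29)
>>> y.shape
(29, 29)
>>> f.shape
(37, 29)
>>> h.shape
(37, 29)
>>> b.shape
(29,)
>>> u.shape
(13,)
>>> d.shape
(13, 29)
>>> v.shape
()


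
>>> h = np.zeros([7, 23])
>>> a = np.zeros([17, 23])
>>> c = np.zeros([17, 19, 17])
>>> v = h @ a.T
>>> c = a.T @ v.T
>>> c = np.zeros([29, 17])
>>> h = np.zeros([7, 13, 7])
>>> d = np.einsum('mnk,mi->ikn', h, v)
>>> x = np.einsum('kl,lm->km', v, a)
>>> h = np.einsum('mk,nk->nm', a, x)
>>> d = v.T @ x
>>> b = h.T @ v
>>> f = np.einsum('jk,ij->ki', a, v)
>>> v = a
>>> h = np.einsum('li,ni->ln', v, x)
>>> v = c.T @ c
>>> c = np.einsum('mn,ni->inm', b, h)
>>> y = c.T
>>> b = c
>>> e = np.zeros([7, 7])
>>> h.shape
(17, 7)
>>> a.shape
(17, 23)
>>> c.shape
(7, 17, 17)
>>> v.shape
(17, 17)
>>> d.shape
(17, 23)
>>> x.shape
(7, 23)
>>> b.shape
(7, 17, 17)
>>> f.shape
(23, 7)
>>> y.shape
(17, 17, 7)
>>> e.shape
(7, 7)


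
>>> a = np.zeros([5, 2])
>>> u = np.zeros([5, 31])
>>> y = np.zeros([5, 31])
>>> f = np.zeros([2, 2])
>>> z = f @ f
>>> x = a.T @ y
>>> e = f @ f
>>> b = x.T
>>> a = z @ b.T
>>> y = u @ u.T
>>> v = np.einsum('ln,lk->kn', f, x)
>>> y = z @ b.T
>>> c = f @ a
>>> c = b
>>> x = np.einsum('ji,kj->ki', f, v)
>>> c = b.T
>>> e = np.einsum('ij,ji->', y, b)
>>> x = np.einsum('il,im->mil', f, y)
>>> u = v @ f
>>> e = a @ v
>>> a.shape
(2, 31)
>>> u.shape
(31, 2)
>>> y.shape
(2, 31)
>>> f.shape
(2, 2)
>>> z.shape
(2, 2)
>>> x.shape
(31, 2, 2)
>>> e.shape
(2, 2)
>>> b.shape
(31, 2)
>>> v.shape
(31, 2)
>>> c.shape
(2, 31)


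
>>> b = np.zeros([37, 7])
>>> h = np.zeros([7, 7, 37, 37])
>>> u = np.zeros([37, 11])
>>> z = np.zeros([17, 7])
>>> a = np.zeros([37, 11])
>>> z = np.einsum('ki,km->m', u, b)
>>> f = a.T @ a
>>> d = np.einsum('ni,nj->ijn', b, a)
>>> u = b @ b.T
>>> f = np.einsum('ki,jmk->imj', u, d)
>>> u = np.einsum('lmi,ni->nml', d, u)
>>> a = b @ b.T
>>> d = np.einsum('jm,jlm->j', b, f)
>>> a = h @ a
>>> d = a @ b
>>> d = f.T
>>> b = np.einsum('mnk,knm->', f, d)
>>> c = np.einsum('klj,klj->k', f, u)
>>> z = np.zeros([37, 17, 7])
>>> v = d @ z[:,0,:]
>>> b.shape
()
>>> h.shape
(7, 7, 37, 37)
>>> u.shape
(37, 11, 7)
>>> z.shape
(37, 17, 7)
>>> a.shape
(7, 7, 37, 37)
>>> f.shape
(37, 11, 7)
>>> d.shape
(7, 11, 37)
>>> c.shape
(37,)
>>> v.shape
(7, 11, 7)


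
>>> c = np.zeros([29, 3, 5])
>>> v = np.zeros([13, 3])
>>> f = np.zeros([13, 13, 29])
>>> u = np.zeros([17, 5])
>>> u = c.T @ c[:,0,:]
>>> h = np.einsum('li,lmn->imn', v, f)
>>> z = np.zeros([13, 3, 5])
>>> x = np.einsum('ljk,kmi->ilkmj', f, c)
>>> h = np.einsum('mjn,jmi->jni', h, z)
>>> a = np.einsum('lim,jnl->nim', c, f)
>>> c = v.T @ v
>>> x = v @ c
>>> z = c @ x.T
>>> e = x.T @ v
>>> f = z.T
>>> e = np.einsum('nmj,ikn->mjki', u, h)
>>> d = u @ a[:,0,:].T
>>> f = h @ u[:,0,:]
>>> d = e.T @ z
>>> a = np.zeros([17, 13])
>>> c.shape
(3, 3)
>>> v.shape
(13, 3)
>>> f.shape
(13, 29, 5)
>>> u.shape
(5, 3, 5)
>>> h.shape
(13, 29, 5)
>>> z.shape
(3, 13)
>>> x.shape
(13, 3)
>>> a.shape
(17, 13)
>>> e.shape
(3, 5, 29, 13)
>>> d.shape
(13, 29, 5, 13)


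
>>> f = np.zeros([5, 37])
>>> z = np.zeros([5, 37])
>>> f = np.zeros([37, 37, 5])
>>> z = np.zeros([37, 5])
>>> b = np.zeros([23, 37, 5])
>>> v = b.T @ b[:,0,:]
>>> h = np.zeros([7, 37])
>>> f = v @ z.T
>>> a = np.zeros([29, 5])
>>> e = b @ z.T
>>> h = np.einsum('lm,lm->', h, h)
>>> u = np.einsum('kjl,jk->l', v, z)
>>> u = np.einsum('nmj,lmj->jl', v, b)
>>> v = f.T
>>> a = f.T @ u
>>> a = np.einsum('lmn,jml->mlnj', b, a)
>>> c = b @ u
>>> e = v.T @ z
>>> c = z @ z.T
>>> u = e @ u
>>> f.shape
(5, 37, 37)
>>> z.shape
(37, 5)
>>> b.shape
(23, 37, 5)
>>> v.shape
(37, 37, 5)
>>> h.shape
()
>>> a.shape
(37, 23, 5, 37)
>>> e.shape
(5, 37, 5)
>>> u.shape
(5, 37, 23)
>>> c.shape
(37, 37)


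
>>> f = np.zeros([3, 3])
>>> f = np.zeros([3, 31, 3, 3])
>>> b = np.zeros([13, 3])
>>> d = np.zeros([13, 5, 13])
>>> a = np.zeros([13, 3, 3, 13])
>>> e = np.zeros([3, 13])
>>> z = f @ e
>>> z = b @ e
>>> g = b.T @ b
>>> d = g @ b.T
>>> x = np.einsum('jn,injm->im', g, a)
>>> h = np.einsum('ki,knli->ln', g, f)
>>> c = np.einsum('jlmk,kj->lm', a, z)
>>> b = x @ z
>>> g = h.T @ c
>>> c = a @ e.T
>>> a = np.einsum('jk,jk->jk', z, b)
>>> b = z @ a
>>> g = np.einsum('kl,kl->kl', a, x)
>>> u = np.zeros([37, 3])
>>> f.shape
(3, 31, 3, 3)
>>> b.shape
(13, 13)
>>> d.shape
(3, 13)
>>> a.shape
(13, 13)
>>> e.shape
(3, 13)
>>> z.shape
(13, 13)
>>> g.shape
(13, 13)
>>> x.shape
(13, 13)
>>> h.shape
(3, 31)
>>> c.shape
(13, 3, 3, 3)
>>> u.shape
(37, 3)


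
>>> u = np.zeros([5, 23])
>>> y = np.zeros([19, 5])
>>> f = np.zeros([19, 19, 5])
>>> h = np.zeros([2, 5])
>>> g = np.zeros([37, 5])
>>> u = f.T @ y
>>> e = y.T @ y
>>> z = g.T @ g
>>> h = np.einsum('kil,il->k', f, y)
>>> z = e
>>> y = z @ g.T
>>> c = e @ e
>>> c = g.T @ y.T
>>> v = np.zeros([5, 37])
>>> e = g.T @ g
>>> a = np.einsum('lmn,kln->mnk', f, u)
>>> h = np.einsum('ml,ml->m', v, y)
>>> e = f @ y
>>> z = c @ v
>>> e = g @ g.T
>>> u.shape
(5, 19, 5)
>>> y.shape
(5, 37)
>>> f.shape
(19, 19, 5)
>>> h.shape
(5,)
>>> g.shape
(37, 5)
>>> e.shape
(37, 37)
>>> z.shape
(5, 37)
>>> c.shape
(5, 5)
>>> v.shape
(5, 37)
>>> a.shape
(19, 5, 5)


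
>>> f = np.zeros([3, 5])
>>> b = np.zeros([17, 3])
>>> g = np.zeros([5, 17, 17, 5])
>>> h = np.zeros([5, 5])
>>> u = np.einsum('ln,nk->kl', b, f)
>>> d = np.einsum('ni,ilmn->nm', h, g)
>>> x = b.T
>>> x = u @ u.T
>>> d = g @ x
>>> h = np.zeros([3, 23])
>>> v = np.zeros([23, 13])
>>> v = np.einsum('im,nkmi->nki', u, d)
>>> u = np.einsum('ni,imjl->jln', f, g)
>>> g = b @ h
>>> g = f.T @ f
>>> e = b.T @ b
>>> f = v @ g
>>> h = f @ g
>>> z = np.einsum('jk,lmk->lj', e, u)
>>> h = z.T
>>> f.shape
(5, 17, 5)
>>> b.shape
(17, 3)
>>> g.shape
(5, 5)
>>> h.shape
(3, 17)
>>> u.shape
(17, 5, 3)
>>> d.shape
(5, 17, 17, 5)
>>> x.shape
(5, 5)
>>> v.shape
(5, 17, 5)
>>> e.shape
(3, 3)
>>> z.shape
(17, 3)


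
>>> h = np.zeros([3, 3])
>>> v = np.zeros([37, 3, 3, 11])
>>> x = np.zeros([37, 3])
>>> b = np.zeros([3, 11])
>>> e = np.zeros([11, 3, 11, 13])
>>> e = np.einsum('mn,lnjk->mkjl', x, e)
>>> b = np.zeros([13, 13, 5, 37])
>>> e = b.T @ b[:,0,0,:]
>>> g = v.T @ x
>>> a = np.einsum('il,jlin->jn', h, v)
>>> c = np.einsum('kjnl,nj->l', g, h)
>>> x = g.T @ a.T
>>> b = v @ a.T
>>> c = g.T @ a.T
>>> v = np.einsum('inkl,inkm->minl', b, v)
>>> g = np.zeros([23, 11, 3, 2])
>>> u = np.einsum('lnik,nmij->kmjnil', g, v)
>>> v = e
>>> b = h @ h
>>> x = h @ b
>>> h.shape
(3, 3)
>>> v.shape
(37, 5, 13, 37)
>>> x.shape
(3, 3)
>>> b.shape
(3, 3)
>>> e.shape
(37, 5, 13, 37)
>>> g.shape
(23, 11, 3, 2)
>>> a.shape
(37, 11)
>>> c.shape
(3, 3, 3, 37)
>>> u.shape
(2, 37, 37, 11, 3, 23)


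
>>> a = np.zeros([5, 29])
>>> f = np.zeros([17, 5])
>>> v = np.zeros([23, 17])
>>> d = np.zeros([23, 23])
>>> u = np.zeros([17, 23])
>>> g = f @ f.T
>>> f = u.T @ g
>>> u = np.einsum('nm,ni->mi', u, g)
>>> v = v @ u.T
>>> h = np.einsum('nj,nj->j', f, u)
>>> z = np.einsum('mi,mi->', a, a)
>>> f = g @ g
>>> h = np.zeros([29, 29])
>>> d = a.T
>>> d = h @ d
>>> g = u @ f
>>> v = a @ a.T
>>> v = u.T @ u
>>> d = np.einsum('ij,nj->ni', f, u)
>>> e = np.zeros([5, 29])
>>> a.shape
(5, 29)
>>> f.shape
(17, 17)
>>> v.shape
(17, 17)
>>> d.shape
(23, 17)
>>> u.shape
(23, 17)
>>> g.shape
(23, 17)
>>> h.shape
(29, 29)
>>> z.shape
()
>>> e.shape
(5, 29)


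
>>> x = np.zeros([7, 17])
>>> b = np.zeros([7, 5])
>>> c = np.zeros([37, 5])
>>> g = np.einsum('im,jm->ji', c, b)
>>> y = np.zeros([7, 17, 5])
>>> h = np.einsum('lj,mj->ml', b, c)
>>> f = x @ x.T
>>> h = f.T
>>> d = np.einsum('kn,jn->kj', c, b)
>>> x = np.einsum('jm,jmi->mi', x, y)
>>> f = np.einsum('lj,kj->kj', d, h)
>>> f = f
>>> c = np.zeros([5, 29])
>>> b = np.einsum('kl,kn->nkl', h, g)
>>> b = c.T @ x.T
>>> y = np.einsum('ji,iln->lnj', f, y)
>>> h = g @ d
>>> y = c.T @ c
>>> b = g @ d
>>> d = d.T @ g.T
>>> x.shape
(17, 5)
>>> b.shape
(7, 7)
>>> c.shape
(5, 29)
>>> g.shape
(7, 37)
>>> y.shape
(29, 29)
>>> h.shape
(7, 7)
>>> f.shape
(7, 7)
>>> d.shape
(7, 7)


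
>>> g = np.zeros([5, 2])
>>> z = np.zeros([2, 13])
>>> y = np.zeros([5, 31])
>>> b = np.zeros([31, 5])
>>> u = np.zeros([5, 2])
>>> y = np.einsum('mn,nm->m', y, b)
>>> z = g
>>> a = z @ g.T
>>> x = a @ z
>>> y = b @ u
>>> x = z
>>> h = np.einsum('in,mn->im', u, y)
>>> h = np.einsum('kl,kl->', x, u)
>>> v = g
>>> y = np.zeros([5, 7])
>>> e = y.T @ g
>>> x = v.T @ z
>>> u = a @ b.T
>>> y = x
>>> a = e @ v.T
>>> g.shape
(5, 2)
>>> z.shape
(5, 2)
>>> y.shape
(2, 2)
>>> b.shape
(31, 5)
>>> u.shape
(5, 31)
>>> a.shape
(7, 5)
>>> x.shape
(2, 2)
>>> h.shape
()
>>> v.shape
(5, 2)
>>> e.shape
(7, 2)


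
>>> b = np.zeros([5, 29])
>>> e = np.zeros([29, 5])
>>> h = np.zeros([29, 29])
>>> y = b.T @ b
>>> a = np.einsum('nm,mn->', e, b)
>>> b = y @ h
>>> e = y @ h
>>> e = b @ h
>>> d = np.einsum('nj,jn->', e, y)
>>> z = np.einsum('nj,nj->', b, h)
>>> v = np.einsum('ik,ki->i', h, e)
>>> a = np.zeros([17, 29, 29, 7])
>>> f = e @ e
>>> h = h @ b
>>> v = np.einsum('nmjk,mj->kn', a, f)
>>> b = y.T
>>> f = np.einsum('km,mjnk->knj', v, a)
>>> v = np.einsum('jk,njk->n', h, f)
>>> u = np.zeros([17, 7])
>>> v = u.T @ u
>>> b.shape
(29, 29)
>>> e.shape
(29, 29)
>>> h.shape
(29, 29)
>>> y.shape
(29, 29)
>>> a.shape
(17, 29, 29, 7)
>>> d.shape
()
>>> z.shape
()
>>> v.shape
(7, 7)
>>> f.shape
(7, 29, 29)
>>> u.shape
(17, 7)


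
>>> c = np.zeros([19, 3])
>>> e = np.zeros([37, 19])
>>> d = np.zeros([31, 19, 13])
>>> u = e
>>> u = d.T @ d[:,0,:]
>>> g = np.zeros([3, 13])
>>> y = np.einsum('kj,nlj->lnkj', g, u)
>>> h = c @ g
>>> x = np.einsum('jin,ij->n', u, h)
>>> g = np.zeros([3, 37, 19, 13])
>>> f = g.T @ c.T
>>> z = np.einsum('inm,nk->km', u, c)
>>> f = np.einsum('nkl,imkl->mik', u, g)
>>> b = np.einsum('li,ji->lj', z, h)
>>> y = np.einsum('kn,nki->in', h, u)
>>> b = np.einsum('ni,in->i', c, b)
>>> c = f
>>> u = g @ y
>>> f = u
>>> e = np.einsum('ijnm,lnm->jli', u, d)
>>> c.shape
(37, 3, 19)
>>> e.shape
(37, 31, 3)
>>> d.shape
(31, 19, 13)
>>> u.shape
(3, 37, 19, 13)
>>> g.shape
(3, 37, 19, 13)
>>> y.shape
(13, 13)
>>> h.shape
(19, 13)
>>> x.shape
(13,)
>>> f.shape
(3, 37, 19, 13)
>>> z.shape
(3, 13)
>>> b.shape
(3,)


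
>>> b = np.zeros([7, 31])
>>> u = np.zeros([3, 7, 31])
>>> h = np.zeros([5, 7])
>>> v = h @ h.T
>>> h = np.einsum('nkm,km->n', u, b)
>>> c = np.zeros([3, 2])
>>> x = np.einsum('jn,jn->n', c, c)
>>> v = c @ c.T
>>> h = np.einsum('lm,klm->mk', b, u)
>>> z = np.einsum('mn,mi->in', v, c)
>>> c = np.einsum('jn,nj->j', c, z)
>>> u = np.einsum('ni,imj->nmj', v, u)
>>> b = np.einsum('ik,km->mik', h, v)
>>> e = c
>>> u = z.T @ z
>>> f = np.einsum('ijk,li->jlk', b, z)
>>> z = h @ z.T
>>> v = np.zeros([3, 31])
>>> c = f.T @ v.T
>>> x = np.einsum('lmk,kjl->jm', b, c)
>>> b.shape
(3, 31, 3)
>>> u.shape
(3, 3)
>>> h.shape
(31, 3)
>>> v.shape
(3, 31)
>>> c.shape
(3, 2, 3)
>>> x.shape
(2, 31)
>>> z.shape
(31, 2)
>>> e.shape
(3,)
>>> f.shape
(31, 2, 3)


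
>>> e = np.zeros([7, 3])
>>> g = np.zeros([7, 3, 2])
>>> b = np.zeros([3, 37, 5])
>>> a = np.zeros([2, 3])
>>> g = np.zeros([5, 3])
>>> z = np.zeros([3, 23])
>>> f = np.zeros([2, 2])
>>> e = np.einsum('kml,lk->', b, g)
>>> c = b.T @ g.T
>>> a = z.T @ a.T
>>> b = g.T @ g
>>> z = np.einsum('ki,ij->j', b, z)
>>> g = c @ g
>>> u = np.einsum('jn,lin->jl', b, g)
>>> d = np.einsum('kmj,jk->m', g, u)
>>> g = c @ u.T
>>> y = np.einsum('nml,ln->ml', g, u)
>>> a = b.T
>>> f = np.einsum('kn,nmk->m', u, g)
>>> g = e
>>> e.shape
()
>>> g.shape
()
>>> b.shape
(3, 3)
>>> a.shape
(3, 3)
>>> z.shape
(23,)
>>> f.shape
(37,)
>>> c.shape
(5, 37, 5)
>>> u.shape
(3, 5)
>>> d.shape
(37,)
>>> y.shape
(37, 3)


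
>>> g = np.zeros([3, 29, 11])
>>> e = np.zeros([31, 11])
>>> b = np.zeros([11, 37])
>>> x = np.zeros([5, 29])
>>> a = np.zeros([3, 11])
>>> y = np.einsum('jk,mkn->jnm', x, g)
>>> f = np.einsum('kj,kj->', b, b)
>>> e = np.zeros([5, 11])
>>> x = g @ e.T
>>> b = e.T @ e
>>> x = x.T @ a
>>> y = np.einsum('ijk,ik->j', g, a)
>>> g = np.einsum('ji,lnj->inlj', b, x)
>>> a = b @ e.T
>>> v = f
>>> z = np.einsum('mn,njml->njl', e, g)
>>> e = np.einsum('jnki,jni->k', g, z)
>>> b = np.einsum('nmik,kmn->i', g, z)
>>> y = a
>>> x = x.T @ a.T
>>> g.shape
(11, 29, 5, 11)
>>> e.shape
(5,)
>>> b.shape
(5,)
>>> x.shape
(11, 29, 11)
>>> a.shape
(11, 5)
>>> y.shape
(11, 5)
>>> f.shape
()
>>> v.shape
()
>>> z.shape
(11, 29, 11)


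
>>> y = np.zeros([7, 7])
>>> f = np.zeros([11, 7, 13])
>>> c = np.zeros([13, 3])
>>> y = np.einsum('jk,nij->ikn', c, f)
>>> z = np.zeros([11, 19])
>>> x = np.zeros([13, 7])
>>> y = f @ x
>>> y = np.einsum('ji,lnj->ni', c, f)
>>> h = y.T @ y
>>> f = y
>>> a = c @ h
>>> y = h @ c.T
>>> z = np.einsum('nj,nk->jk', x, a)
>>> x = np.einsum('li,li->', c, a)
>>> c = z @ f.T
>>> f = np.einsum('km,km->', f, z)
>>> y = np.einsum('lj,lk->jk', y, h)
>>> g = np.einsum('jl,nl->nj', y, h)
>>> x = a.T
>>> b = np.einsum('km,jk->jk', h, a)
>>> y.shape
(13, 3)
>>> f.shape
()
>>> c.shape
(7, 7)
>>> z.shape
(7, 3)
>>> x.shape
(3, 13)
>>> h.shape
(3, 3)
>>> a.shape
(13, 3)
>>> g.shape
(3, 13)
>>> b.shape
(13, 3)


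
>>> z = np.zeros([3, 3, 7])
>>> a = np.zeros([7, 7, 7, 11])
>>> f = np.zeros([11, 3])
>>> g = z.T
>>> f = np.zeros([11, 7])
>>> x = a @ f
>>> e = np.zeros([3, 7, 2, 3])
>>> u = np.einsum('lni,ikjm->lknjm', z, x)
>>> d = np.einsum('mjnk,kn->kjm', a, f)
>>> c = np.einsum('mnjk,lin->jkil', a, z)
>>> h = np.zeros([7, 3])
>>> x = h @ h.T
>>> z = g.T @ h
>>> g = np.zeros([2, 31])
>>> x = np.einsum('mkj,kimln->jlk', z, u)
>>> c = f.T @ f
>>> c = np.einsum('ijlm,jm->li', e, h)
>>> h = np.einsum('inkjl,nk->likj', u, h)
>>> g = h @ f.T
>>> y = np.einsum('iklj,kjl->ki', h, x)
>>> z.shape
(3, 3, 3)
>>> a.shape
(7, 7, 7, 11)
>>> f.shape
(11, 7)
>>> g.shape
(7, 3, 3, 11)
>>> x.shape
(3, 7, 3)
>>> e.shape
(3, 7, 2, 3)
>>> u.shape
(3, 7, 3, 7, 7)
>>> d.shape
(11, 7, 7)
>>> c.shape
(2, 3)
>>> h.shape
(7, 3, 3, 7)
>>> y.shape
(3, 7)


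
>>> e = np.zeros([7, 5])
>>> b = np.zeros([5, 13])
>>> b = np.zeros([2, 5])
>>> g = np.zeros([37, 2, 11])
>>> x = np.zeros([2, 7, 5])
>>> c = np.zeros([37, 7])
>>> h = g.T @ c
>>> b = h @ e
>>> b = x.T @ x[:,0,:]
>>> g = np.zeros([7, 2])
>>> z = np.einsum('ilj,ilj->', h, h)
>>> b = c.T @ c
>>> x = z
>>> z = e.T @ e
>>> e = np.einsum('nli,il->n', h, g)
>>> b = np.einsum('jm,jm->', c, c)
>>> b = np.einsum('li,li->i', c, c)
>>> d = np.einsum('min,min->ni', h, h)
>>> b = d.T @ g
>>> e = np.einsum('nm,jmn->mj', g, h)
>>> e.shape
(2, 11)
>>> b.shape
(2, 2)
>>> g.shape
(7, 2)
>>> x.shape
()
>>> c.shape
(37, 7)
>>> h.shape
(11, 2, 7)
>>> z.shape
(5, 5)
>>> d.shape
(7, 2)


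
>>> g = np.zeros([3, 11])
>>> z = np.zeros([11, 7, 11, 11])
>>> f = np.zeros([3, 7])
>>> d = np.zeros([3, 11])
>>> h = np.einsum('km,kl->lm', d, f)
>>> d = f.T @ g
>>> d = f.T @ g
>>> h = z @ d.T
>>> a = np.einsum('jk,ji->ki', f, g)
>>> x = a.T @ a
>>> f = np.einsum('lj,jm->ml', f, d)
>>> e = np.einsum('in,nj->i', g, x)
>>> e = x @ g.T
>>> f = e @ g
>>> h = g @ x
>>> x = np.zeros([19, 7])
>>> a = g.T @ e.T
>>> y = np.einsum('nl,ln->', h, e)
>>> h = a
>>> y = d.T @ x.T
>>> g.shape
(3, 11)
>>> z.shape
(11, 7, 11, 11)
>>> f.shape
(11, 11)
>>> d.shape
(7, 11)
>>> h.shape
(11, 11)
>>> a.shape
(11, 11)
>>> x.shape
(19, 7)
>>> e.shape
(11, 3)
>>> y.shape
(11, 19)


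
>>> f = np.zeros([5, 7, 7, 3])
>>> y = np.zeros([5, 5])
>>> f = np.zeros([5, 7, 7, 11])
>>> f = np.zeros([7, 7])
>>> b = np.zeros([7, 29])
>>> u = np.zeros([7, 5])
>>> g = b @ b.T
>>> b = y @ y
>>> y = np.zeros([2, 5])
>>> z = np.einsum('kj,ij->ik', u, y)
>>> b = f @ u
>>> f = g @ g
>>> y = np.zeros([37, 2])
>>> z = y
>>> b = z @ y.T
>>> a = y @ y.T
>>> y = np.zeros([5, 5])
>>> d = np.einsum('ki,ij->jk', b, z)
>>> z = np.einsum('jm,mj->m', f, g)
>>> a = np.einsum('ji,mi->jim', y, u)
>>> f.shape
(7, 7)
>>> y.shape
(5, 5)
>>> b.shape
(37, 37)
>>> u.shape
(7, 5)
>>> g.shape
(7, 7)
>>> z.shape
(7,)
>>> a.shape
(5, 5, 7)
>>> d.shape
(2, 37)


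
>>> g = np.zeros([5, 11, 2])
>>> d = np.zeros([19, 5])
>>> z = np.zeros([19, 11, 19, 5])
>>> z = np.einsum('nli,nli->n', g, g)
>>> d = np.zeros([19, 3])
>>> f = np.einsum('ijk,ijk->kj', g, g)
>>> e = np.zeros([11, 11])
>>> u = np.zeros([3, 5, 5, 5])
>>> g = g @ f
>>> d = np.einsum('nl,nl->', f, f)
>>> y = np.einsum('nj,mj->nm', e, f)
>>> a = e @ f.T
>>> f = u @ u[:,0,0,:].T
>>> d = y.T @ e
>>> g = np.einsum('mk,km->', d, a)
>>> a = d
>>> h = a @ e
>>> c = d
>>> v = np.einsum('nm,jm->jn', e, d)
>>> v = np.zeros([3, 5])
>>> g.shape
()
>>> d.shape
(2, 11)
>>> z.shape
(5,)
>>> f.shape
(3, 5, 5, 3)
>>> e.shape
(11, 11)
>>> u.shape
(3, 5, 5, 5)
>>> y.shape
(11, 2)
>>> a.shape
(2, 11)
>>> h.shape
(2, 11)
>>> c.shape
(2, 11)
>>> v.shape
(3, 5)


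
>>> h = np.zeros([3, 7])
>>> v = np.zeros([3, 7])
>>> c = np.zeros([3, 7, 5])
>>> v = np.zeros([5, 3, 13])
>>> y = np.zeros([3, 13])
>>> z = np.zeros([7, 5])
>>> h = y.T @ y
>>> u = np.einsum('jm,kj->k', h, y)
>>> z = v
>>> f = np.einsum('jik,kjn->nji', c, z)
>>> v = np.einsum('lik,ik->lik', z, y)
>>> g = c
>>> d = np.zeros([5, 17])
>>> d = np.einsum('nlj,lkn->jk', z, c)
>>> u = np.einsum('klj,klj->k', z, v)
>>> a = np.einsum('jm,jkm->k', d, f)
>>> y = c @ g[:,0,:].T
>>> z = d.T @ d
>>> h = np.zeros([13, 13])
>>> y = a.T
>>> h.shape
(13, 13)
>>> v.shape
(5, 3, 13)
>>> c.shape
(3, 7, 5)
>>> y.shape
(3,)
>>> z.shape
(7, 7)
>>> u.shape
(5,)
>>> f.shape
(13, 3, 7)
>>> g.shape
(3, 7, 5)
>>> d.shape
(13, 7)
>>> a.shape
(3,)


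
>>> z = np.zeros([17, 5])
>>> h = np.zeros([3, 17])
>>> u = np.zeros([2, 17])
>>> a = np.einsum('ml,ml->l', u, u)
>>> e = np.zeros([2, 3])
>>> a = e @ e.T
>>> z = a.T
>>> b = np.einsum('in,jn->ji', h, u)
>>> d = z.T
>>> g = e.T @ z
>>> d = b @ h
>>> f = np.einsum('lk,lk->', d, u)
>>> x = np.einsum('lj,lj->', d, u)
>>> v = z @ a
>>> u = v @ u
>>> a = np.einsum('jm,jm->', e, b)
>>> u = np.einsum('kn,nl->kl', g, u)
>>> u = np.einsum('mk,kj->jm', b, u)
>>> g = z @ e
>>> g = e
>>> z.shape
(2, 2)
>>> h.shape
(3, 17)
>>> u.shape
(17, 2)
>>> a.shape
()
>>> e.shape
(2, 3)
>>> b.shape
(2, 3)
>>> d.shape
(2, 17)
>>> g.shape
(2, 3)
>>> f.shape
()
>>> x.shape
()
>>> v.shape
(2, 2)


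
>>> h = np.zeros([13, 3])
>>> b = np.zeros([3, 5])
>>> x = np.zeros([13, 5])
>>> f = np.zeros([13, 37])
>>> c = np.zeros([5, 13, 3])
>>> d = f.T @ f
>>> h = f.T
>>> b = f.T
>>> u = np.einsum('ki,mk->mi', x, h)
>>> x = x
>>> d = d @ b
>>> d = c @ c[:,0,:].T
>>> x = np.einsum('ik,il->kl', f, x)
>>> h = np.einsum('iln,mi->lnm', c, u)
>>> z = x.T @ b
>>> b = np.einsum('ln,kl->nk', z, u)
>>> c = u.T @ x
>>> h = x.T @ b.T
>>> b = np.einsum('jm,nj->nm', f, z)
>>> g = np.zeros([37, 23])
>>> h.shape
(5, 13)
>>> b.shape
(5, 37)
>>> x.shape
(37, 5)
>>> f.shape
(13, 37)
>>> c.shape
(5, 5)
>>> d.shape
(5, 13, 5)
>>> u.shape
(37, 5)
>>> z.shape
(5, 13)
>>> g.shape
(37, 23)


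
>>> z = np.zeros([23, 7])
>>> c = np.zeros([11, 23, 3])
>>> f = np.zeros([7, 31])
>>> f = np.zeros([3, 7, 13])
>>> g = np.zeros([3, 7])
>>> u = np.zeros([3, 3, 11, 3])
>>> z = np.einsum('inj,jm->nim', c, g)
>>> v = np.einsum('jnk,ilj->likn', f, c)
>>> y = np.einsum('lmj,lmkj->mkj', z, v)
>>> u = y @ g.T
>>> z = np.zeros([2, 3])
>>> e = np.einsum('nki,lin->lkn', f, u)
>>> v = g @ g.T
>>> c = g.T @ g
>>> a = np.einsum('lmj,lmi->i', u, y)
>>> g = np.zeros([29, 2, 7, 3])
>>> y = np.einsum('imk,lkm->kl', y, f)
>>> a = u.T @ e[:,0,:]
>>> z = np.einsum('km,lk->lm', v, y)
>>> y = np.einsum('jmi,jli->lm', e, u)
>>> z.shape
(7, 3)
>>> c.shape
(7, 7)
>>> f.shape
(3, 7, 13)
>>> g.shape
(29, 2, 7, 3)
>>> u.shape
(11, 13, 3)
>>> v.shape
(3, 3)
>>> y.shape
(13, 7)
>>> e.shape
(11, 7, 3)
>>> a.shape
(3, 13, 3)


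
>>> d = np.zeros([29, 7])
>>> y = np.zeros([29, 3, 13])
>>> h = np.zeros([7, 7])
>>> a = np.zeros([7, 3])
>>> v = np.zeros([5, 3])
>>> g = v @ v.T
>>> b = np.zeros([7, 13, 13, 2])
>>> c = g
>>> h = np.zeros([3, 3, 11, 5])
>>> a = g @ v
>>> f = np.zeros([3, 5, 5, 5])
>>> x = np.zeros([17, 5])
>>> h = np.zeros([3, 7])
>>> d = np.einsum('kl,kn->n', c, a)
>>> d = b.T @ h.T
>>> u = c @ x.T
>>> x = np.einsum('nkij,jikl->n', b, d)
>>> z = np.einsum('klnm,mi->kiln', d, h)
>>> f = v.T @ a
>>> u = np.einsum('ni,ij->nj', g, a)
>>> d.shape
(2, 13, 13, 3)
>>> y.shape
(29, 3, 13)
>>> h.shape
(3, 7)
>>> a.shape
(5, 3)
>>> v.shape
(5, 3)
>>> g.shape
(5, 5)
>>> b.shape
(7, 13, 13, 2)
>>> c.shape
(5, 5)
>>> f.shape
(3, 3)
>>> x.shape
(7,)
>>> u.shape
(5, 3)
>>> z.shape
(2, 7, 13, 13)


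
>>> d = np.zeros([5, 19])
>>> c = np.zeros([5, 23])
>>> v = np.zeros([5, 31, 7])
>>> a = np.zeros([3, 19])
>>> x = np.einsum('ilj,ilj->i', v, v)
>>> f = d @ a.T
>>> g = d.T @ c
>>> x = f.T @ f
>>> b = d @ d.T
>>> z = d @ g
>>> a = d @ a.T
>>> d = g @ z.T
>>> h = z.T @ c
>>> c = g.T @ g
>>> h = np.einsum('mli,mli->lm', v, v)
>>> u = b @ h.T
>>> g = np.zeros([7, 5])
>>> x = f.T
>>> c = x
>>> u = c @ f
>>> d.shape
(19, 5)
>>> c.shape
(3, 5)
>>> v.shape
(5, 31, 7)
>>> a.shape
(5, 3)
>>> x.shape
(3, 5)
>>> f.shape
(5, 3)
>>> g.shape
(7, 5)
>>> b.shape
(5, 5)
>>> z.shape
(5, 23)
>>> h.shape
(31, 5)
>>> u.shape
(3, 3)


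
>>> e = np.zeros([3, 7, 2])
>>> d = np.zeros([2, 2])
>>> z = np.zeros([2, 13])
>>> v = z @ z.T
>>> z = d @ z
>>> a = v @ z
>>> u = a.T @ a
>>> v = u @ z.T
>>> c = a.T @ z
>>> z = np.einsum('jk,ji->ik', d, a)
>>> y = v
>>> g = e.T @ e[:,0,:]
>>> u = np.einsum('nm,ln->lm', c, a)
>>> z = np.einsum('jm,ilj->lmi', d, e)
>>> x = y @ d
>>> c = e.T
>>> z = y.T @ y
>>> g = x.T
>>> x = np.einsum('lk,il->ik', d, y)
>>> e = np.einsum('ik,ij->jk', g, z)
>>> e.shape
(2, 13)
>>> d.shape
(2, 2)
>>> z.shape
(2, 2)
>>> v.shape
(13, 2)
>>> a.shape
(2, 13)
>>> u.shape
(2, 13)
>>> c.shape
(2, 7, 3)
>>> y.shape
(13, 2)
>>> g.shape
(2, 13)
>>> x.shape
(13, 2)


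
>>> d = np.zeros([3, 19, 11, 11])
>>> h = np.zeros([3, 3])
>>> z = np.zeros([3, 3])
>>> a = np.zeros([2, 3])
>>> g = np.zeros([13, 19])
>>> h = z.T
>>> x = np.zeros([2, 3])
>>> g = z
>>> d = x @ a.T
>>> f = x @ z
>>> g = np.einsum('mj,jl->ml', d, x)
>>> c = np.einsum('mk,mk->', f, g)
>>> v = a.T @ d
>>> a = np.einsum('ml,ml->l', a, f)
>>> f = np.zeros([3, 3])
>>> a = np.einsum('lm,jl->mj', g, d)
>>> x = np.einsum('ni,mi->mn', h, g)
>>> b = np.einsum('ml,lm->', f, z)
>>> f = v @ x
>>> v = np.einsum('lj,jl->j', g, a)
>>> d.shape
(2, 2)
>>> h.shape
(3, 3)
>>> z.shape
(3, 3)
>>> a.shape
(3, 2)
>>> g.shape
(2, 3)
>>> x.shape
(2, 3)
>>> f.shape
(3, 3)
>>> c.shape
()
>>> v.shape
(3,)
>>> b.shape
()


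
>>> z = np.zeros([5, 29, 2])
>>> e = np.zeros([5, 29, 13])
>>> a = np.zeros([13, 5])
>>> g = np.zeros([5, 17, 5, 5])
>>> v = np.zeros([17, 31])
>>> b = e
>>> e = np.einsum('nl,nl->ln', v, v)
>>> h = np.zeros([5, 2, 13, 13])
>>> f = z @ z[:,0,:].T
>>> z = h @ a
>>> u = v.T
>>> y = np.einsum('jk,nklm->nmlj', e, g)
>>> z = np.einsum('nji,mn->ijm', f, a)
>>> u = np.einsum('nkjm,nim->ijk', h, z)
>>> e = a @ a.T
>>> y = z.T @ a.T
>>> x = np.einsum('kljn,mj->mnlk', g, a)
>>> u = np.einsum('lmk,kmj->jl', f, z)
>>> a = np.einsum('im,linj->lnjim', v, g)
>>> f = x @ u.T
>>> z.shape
(5, 29, 13)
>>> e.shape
(13, 13)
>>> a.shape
(5, 5, 5, 17, 31)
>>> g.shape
(5, 17, 5, 5)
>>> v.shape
(17, 31)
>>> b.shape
(5, 29, 13)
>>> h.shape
(5, 2, 13, 13)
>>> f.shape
(13, 5, 17, 13)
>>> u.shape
(13, 5)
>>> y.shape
(13, 29, 13)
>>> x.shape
(13, 5, 17, 5)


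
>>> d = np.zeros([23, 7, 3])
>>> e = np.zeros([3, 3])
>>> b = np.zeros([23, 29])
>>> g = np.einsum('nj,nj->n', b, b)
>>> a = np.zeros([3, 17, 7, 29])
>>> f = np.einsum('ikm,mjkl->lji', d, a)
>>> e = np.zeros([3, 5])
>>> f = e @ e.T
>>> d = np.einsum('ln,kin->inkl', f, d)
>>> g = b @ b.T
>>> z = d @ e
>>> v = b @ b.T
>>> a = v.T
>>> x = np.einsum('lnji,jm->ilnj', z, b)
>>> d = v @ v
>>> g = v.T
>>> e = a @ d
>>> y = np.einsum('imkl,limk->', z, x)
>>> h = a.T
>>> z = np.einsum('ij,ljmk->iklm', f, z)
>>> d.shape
(23, 23)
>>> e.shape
(23, 23)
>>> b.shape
(23, 29)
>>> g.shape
(23, 23)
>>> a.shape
(23, 23)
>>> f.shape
(3, 3)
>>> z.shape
(3, 5, 7, 23)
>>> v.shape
(23, 23)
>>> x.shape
(5, 7, 3, 23)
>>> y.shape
()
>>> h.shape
(23, 23)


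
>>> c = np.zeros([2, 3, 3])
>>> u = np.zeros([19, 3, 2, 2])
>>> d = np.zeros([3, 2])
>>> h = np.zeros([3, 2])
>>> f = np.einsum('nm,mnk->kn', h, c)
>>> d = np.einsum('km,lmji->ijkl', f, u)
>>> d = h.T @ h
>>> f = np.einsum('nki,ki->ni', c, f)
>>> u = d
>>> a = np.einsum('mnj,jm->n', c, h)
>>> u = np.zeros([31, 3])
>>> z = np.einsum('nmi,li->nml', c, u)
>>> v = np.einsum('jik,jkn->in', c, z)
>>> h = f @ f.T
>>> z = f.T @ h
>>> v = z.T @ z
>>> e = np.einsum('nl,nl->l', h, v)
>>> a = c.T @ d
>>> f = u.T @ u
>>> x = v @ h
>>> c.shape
(2, 3, 3)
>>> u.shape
(31, 3)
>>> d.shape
(2, 2)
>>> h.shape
(2, 2)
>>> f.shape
(3, 3)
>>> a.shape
(3, 3, 2)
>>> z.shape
(3, 2)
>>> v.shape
(2, 2)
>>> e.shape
(2,)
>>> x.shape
(2, 2)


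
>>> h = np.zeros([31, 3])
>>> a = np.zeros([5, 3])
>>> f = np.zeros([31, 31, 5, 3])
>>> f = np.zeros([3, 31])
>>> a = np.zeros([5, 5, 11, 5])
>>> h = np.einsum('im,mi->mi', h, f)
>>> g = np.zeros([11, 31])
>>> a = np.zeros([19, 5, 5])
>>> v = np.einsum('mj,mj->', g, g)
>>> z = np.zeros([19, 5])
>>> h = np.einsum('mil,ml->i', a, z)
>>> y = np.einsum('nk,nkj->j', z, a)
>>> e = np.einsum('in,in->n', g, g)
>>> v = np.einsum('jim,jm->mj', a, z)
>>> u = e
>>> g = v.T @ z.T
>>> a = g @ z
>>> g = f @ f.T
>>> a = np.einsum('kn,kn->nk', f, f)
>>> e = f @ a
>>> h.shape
(5,)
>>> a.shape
(31, 3)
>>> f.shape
(3, 31)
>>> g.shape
(3, 3)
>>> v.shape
(5, 19)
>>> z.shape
(19, 5)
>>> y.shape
(5,)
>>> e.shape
(3, 3)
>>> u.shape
(31,)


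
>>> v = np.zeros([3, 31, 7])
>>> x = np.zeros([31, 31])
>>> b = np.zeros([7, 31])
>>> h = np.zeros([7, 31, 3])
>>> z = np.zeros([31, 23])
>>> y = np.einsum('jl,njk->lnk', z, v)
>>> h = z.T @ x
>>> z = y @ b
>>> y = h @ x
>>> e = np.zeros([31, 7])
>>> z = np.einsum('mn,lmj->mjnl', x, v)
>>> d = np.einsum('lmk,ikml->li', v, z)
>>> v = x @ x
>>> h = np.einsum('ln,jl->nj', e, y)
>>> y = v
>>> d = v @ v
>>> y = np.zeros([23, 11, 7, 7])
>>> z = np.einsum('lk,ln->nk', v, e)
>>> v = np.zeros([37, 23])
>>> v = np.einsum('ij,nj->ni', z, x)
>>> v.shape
(31, 7)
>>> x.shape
(31, 31)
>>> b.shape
(7, 31)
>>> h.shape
(7, 23)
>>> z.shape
(7, 31)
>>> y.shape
(23, 11, 7, 7)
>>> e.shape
(31, 7)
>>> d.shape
(31, 31)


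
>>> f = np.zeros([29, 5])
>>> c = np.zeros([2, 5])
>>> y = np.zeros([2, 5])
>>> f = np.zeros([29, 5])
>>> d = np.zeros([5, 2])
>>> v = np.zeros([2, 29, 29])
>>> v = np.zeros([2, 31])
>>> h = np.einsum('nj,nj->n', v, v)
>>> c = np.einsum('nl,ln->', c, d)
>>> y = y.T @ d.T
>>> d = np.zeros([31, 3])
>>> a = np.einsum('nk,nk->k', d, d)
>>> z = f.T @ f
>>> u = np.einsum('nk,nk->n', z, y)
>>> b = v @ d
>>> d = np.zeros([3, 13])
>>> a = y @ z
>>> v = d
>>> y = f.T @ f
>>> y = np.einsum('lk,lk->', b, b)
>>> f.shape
(29, 5)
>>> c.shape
()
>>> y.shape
()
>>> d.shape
(3, 13)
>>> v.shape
(3, 13)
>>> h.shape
(2,)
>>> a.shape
(5, 5)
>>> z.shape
(5, 5)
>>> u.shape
(5,)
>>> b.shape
(2, 3)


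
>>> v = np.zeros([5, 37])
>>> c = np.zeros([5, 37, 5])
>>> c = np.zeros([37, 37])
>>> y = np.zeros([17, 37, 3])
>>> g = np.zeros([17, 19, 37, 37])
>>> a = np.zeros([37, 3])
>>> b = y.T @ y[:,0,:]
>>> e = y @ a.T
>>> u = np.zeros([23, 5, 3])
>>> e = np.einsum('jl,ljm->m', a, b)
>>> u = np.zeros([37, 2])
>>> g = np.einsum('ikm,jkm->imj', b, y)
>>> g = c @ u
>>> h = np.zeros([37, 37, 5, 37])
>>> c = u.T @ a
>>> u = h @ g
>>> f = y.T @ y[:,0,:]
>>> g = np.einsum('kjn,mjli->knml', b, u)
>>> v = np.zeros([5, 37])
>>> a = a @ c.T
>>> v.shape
(5, 37)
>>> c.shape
(2, 3)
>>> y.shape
(17, 37, 3)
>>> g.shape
(3, 3, 37, 5)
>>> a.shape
(37, 2)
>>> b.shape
(3, 37, 3)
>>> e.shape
(3,)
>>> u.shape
(37, 37, 5, 2)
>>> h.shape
(37, 37, 5, 37)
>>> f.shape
(3, 37, 3)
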